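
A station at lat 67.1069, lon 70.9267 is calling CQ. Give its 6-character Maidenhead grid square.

Add 180° to longitude and 90° to latitude: 250.9267, 157.1069.
Field: lon ⌊250.9267/20⌋ = 12 → M; lat ⌊157.1069/10⌋ = 15 → P.
Square: lon ⌊10.9267/2⌋ = 5; lat ⌊7.1069/1⌋ = 7.
Subsquare: lon ⌊0.9267/0.0833333⌋ = 11 → l; lat ⌊0.1069/0.0416667⌋ = 2 → c.

MP57lc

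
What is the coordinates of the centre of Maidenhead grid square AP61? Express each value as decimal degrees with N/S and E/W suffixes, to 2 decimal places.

Field A=0, P=15: +0·20° lon, +15·10° lat → SW at lon -180°, lat 60°.
Square 6, 1: +6·2° lon, +1·1° lat → SW at lon -168°, lat 61°.
Cell spans 2° lon × 1° lat. Centre is SW corner plus half of each.
latitude 61.50° N, longitude 167.00° W.

61.50° N, 167.00° W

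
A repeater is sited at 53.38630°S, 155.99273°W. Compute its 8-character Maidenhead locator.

BD26ao07

Shift to the Maidenhead origin (180°W, 90°S): lon 24.00727, lat 36.61370.
Field (20°×10°, letters A–R): 24.00727/20 → 1 → B, 36.61370/10 → 3 → D; chars BD.
Square (2°×1°, digits 0–9): 4.00727/2 → 2, 6.61370/1 → 6; chars 26.
Subsquare (5′×2.5′, letters a–x): 0.00727/0.0833333 → 0 → a, 0.61370/0.0416667 → 14 → o; chars ao.
Extended square (30″×15″, digits 0–9): 0.00727/0.00833333 → 0, 0.03037/0.00416667 → 7; chars 07.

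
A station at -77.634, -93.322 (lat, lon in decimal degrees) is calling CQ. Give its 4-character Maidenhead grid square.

Add 180° to longitude and 90° to latitude: 86.68, 12.37.
Field: 86.68/20 → 4 → E, 12.37/10 → 1 → B; chars EB.
Square: 6.68/2 → 3, 2.37/1 → 2; chars 32.

EB32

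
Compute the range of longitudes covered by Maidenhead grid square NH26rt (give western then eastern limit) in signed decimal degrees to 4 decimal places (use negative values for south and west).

85.4167, 85.5000

Field N=13, H=7: +13·20° lon, +7·10° lat → SW at lon 80°, lat -20°.
Square 2, 6: +2·2° lon, +6·1° lat → SW at lon 84°, lat -14°.
Subsquare r=17, t=19: +17·0.0833333° lon, +19·0.0416667° lat → SW at lon 85.4167°, lat -13.2083°.
Cell spans 0.0833333° lon × 0.0416667° lat.
west 85.4167, east 85.5000.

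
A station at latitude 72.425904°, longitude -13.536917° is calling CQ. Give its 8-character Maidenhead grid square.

IQ32fk52

Shift to the Maidenhead origin (180°W, 90°S): lon 166.46308, lat 162.42590.
Field: 166.46308/20 → 8 → I, 162.42590/10 → 16 → Q; chars IQ.
Square: 6.46308/2 → 3, 2.42590/1 → 2; chars 32.
Subsquare: 0.46308/0.0833333 → 5 → f, 0.42590/0.0416667 → 10 → k; chars fk.
Extended square: 0.04642/0.00833333 → 5, 0.00924/0.00416667 → 2; chars 52.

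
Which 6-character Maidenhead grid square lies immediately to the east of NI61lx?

NI61mx

Longitude subsquare l = 11; +1 → 12 = m.
The latitude characters are unchanged.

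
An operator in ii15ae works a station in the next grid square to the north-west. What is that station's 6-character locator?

Longitude subsquare a = 0; −1 → -1, wraps to 23 = x, carry into square.
Longitude square 1; −1 → 0.
Latitude subsquare e = 4; +1 → 5 = f.

II05xf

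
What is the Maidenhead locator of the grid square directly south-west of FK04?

Longitude square 0; −1 → -1, wraps to 9, carry into field.
Longitude field F = 5; −1 → 4 = E.
Latitude square 4; −1 → 3.

EK93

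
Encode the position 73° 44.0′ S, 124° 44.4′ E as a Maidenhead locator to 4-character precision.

Offset from 180°W / 90°S: lon 304.74°, lat 16.27°.
Field (20°×10°, letters A–R): lon ⌊304.74/20⌋ = 15 → P; lat ⌊16.27/10⌋ = 1 → B.
Square (2°×1°, digits 0–9): lon ⌊4.74/2⌋ = 2; lat ⌊6.27/1⌋ = 6.

PB26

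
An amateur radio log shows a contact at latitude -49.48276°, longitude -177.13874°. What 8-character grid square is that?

AE10km34

Shift to the Maidenhead origin (180°W, 90°S): lon 2.86126, lat 40.51724.
Field (20°×10°, letters A–R): 2.86126/20 → 0 → A, 40.51724/10 → 4 → E; chars AE.
Square (2°×1°, digits 0–9): 2.86126/2 → 1, 0.51724/1 → 0; chars 10.
Subsquare (5′×2.5′, letters a–x): 0.86126/0.0833333 → 10 → k, 0.51724/0.0416667 → 12 → m; chars km.
Extended square (30″×15″, digits 0–9): 0.02793/0.00833333 → 3, 0.01724/0.00416667 → 4; chars 34.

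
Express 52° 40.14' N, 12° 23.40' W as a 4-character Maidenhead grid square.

IO32

Add 180° to longitude and 90° to latitude: 167.61, 142.67.
Field: 167.61/20 → 8 → I, 142.67/10 → 14 → O; chars IO.
Square: 7.61/2 → 3, 2.67/1 → 2; chars 32.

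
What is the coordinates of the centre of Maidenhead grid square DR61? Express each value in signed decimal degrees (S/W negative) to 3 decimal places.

Field D=3, R=17: +3·20° lon, +17·10° lat → SW at lon -120°, lat 80°.
Square 6, 1: +6·2° lon, +1·1° lat → SW at lon -108°, lat 81°.
Cell spans 2° lon × 1° lat. Centre is SW corner plus half of each.
latitude 81.500, longitude -107.000.

81.500, -107.000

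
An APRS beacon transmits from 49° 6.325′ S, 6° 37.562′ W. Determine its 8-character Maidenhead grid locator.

IE60qv44

Add 180° to longitude and 90° to latitude: 173.37397, 40.89458.
Field (20°×10°, letters A–R): lon ⌊173.37397/20⌋ = 8 → I; lat ⌊40.89458/10⌋ = 4 → E.
Square (2°×1°, digits 0–9): lon ⌊13.37397/2⌋ = 6; lat ⌊0.89458/1⌋ = 0.
Subsquare (5′×2.5′, letters a–x): lon ⌊1.37397/0.0833333⌋ = 16 → q; lat ⌊0.89458/0.0416667⌋ = 21 → v.
Extended square (30″×15″, digits 0–9): lon ⌊0.04063/0.00833333⌋ = 4; lat ⌊0.01958/0.00416667⌋ = 4.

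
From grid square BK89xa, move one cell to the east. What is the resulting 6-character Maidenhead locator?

BK99aa

Longitude subsquare x = 23; +1 → 24, wraps to 0 = a, carry into square.
Longitude square 8; +1 → 9.
The latitude characters are unchanged.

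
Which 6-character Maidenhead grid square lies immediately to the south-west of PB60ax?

Longitude subsquare a = 0; −1 → -1, wraps to 23 = x, carry into square.
Longitude square 6; −1 → 5.
Latitude subsquare x = 23; −1 → 22 = w.

PB50xw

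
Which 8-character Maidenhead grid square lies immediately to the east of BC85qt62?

BC85qt72

Longitude extended square 6; +1 → 7.
The latitude characters are unchanged.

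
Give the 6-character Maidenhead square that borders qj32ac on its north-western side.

QJ22xd

Longitude subsquare a = 0; −1 → -1, wraps to 23 = x, carry into square.
Longitude square 3; −1 → 2.
Latitude subsquare c = 2; +1 → 3 = d.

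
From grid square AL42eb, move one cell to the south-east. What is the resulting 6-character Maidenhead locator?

AL42fa

Longitude subsquare e = 4; +1 → 5 = f.
Latitude subsquare b = 1; −1 → 0 = a.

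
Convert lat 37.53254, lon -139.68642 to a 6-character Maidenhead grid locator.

CM07dm

Shift to the Maidenhead origin (180°W, 90°S): lon 40.3136, lat 127.5325.
Field: 40.3136/20 → 2 → C, 127.5325/10 → 12 → M; chars CM.
Square: 0.3136/2 → 0, 7.5325/1 → 7; chars 07.
Subsquare: 0.3136/0.0833333 → 3 → d, 0.5325/0.0416667 → 12 → m; chars dm.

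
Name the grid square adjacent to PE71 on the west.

Longitude square 7; −1 → 6.
The latitude characters are unchanged.

PE61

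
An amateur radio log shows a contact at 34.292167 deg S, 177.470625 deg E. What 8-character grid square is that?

Shift to the Maidenhead origin (180°W, 90°S): lon 357.47063, lat 55.70783.
Field: lon ⌊357.47063/20⌋ = 17 → R; lat ⌊55.70783/10⌋ = 5 → F.
Square: lon ⌊17.47063/2⌋ = 8; lat ⌊5.70783/1⌋ = 5.
Subsquare: lon ⌊1.47063/0.0833333⌋ = 17 → r; lat ⌊0.70783/0.0416667⌋ = 16 → q.
Extended square: lon ⌊0.05396/0.00833333⌋ = 6; lat ⌊0.04117/0.00416667⌋ = 9.

RF85rq69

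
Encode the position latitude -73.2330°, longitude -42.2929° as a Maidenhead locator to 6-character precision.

Offset from 180°W / 90°S: lon 137.7071°, lat 16.7670°.
Field (20°×10°, letters A–R): lon ⌊137.7071/20⌋ = 6 → G; lat ⌊16.7670/10⌋ = 1 → B.
Square (2°×1°, digits 0–9): lon ⌊17.7071/2⌋ = 8; lat ⌊6.7670/1⌋ = 6.
Subsquare (5′×2.5′, letters a–x): lon ⌊1.7071/0.0833333⌋ = 20 → u; lat ⌊0.7670/0.0416667⌋ = 18 → s.

GB86us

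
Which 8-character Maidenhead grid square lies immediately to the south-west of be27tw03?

BE27sw92

Longitude extended square 0; −1 → -1, wraps to 9, carry into subsquare.
Longitude subsquare t = 19; −1 → 18 = s.
Latitude extended square 3; −1 → 2.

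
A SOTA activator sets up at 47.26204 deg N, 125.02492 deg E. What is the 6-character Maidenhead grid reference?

PN27mg

Shift to the Maidenhead origin (180°W, 90°S): lon 305.0249, lat 137.2620.
Field: 305.0249/20 → 15 → P, 137.2620/10 → 13 → N; chars PN.
Square: 5.0249/2 → 2, 7.2620/1 → 7; chars 27.
Subsquare: 1.0249/0.0833333 → 12 → m, 0.2620/0.0416667 → 6 → g; chars mg.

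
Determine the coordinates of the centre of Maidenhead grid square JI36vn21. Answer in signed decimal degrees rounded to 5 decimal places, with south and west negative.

-3.45208, 7.77083

Field J=9, I=8: +9·20° lon, +8·10° lat → SW at lon 0°, lat -10°.
Square 3, 6: +3·2° lon, +6·1° lat → SW at lon 6°, lat -4°.
Subsquare v=21, n=13: +21·0.0833333° lon, +13·0.0416667° lat → SW at lon 7.75°, lat -3.45833°.
Extended square 2, 1: +2·0.00833333° lon, +1·0.00416667° lat → SW at lon 7.76667°, lat -3.45417°.
Cell spans 0.00833333° lon × 0.00416667° lat. Centre is SW corner plus half of each.
latitude -3.45208, longitude 7.77083.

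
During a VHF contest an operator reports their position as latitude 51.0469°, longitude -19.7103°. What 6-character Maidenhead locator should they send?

IO01db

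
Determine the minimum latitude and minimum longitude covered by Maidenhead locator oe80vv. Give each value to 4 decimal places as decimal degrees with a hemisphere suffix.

Field O=14, E=4: +14·20° lon, +4·10° lat → SW at lon 100°, lat -50°.
Square 8, 0: +8·2° lon, +0·1° lat → SW at lon 116°, lat -50°.
Subsquare v=21, v=21: +21·0.0833333° lon, +21·0.0416667° lat → SW at lon 117.75°, lat -49.125°.
latitude 49.1250° S, longitude 117.7500° E.

49.1250° S, 117.7500° E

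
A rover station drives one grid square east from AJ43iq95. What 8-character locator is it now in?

Longitude extended square 9; +1 → 10, wraps to 0, carry into subsquare.
Longitude subsquare i = 8; +1 → 9 = j.
The latitude characters are unchanged.

AJ43jq05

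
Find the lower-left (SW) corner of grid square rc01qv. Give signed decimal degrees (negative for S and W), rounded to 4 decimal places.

-68.1250, 161.3333

Field R=17, C=2: +17·20° lon, +2·10° lat → SW at lon 160°, lat -70°.
Square 0, 1: +0·2° lon, +1·1° lat → SW at lon 160°, lat -69°.
Subsquare q=16, v=21: +16·0.0833333° lon, +21·0.0416667° lat → SW at lon 161.333°, lat -68.125°.
latitude -68.1250, longitude 161.3333.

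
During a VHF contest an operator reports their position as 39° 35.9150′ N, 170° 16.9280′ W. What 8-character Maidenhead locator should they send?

AM49uo63

Add 180° to longitude and 90° to latitude: 9.71787, 129.59858.
Field: lon ⌊9.71787/20⌋ = 0 → A; lat ⌊129.59858/10⌋ = 12 → M.
Square: lon ⌊9.71787/2⌋ = 4; lat ⌊9.59858/1⌋ = 9.
Subsquare: lon ⌊1.71787/0.0833333⌋ = 20 → u; lat ⌊0.59858/0.0416667⌋ = 14 → o.
Extended square: lon ⌊0.05120/0.00833333⌋ = 6; lat ⌊0.01525/0.00416667⌋ = 3.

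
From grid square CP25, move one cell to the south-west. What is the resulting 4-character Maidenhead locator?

Longitude square 2; −1 → 1.
Latitude square 5; −1 → 4.

CP14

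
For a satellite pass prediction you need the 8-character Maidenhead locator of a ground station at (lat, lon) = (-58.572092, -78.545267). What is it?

FD01rk42

Add 180° to longitude and 90° to latitude: 101.45473, 31.42791.
Field: 101.45473/20 → 5 → F, 31.42791/10 → 3 → D; chars FD.
Square: 1.45473/2 → 0, 1.42791/1 → 1; chars 01.
Subsquare: 1.45473/0.0833333 → 17 → r, 0.42791/0.0416667 → 10 → k; chars rk.
Extended square: 0.03807/0.00833333 → 4, 0.01124/0.00416667 → 2; chars 42.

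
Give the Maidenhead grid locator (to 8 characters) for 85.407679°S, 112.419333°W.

Offset from 180°W / 90°S: lon 67.58067°, lat 4.59232°.
Field: 67.58067/20 → 3 → D, 4.59232/10 → 0 → A; chars DA.
Square: 7.58067/2 → 3, 4.59232/1 → 4; chars 34.
Subsquare: 1.58067/0.0833333 → 18 → s, 0.59232/0.0416667 → 14 → o; chars so.
Extended square: 0.08067/0.00833333 → 9, 0.00899/0.00416667 → 2; chars 92.

DA34so92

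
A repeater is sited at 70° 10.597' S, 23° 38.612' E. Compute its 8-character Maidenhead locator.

KB19tt77

Shift to the Maidenhead origin (180°W, 90°S): lon 203.64353, lat 19.82338.
Field: 203.64353/20 → 10 → K, 19.82338/10 → 1 → B; chars KB.
Square: 3.64353/2 → 1, 9.82338/1 → 9; chars 19.
Subsquare: 1.64353/0.0833333 → 19 → t, 0.82338/0.0416667 → 19 → t; chars tt.
Extended square: 0.06020/0.00833333 → 7, 0.03172/0.00416667 → 7; chars 77.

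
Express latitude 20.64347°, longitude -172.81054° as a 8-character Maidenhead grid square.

AL30op24

Add 180° to longitude and 90° to latitude: 7.18946, 110.64347.
Field (20°×10°, letters A–R): 7.18946/20 → 0 → A, 110.64347/10 → 11 → L; chars AL.
Square (2°×1°, digits 0–9): 7.18946/2 → 3, 0.64347/1 → 0; chars 30.
Subsquare (5′×2.5′, letters a–x): 1.18946/0.0833333 → 14 → o, 0.64347/0.0416667 → 15 → p; chars op.
Extended square (30″×15″, digits 0–9): 0.02279/0.00833333 → 2, 0.01847/0.00416667 → 4; chars 24.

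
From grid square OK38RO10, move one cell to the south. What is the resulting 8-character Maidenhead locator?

OK38rn19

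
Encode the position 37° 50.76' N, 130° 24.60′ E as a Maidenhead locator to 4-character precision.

PM57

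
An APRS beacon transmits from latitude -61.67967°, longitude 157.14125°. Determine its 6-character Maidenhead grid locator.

Shift to the Maidenhead origin (180°W, 90°S): lon 337.1413, lat 28.3203.
Field: lon ⌊337.1413/20⌋ = 16 → Q; lat ⌊28.3203/10⌋ = 2 → C.
Square: lon ⌊17.1413/2⌋ = 8; lat ⌊8.3203/1⌋ = 8.
Subsquare: lon ⌊1.1413/0.0833333⌋ = 13 → n; lat ⌊0.3203/0.0416667⌋ = 7 → h.

QC88nh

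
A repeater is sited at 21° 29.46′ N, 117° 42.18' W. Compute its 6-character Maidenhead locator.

DL11dl

Offset from 180°W / 90°S: lon 62.2970°, lat 111.4910°.
Field (20°×10°, letters A–R): lon ⌊62.2970/20⌋ = 3 → D; lat ⌊111.4910/10⌋ = 11 → L.
Square (2°×1°, digits 0–9): lon ⌊2.2970/2⌋ = 1; lat ⌊1.4910/1⌋ = 1.
Subsquare (5′×2.5′, letters a–x): lon ⌊0.2970/0.0833333⌋ = 3 → d; lat ⌊0.4910/0.0416667⌋ = 11 → l.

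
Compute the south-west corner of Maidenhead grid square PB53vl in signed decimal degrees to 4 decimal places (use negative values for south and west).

Field P=15, B=1: +15·20° lon, +1·10° lat → SW at lon 120°, lat -80°.
Square 5, 3: +5·2° lon, +3·1° lat → SW at lon 130°, lat -77°.
Subsquare v=21, l=11: +21·0.0833333° lon, +11·0.0416667° lat → SW at lon 131.75°, lat -76.5417°.
latitude -76.5417, longitude 131.7500.

-76.5417, 131.7500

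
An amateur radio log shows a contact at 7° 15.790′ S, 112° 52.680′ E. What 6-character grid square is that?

Offset from 180°W / 90°S: lon 292.8780°, lat 82.7368°.
Field: lon ⌊292.8780/20⌋ = 14 → O; lat ⌊82.7368/10⌋ = 8 → I.
Square: lon ⌊12.8780/2⌋ = 6; lat ⌊2.7368/1⌋ = 2.
Subsquare: lon ⌊0.8780/0.0833333⌋ = 10 → k; lat ⌊0.7368/0.0416667⌋ = 17 → r.

OI62kr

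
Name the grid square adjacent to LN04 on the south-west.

KN93

Longitude square 0; −1 → -1, wraps to 9, carry into field.
Longitude field L = 11; −1 → 10 = K.
Latitude square 4; −1 → 3.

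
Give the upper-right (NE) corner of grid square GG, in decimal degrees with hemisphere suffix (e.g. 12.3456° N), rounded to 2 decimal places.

Field G=6, G=6: +6·20° lon, +6·10° lat → SW at lon -60°, lat -30°.
Cell spans 20° lon × 10° lat. NE corner is SW corner plus one full cell.
latitude 20.00° S, longitude 40.00° W.

20.00° S, 40.00° W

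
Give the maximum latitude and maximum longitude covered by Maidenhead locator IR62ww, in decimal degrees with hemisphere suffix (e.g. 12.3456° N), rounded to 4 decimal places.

Field I=8, R=17: +8·20° lon, +17·10° lat → SW at lon -20°, lat 80°.
Square 6, 2: +6·2° lon, +2·1° lat → SW at lon -8°, lat 82°.
Subsquare w=22, w=22: +22·0.0833333° lon, +22·0.0416667° lat → SW at lon -6.16667°, lat 82.9167°.
Cell spans 0.0833333° lon × 0.0416667° lat. NE corner is SW corner plus one full cell.
latitude 82.9583° N, longitude 6.0833° W.

82.9583° N, 6.0833° W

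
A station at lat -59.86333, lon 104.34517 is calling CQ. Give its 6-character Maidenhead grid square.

Offset from 180°W / 90°S: lon 284.3452°, lat 30.1367°.
Field: lon ⌊284.3452/20⌋ = 14 → O; lat ⌊30.1367/10⌋ = 3 → D.
Square: lon ⌊4.3452/2⌋ = 2; lat ⌊0.1367/1⌋ = 0.
Subsquare: lon ⌊0.3452/0.0833333⌋ = 4 → e; lat ⌊0.1367/0.0416667⌋ = 3 → d.

OD20ed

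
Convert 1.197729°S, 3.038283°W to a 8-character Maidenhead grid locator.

Shift to the Maidenhead origin (180°W, 90°S): lon 176.96172, lat 88.80227.
Field: lon ⌊176.96172/20⌋ = 8 → I; lat ⌊88.80227/10⌋ = 8 → I.
Square: lon ⌊16.96172/2⌋ = 8; lat ⌊8.80227/1⌋ = 8.
Subsquare: lon ⌊0.96172/0.0833333⌋ = 11 → l; lat ⌊0.80227/0.0416667⌋ = 19 → t.
Extended square: lon ⌊0.04505/0.00833333⌋ = 5; lat ⌊0.01060/0.00416667⌋ = 2.

II88lt52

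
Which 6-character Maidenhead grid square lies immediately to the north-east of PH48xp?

Longitude subsquare x = 23; +1 → 24, wraps to 0 = a, carry into square.
Longitude square 4; +1 → 5.
Latitude subsquare p = 15; +1 → 16 = q.

PH58aq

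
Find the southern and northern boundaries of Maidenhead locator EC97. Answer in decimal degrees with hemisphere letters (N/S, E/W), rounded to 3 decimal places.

Field E=4, C=2: +4·20° lon, +2·10° lat → SW at lon -100°, lat -70°.
Square 9, 7: +9·2° lon, +7·1° lat → SW at lon -82°, lat -63°.
Cell spans 2° lon × 1° lat.
south 63.000° S, north 62.000° S.

63.000° S, 62.000° S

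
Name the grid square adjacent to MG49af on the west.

Longitude subsquare a = 0; −1 → -1, wraps to 23 = x, carry into square.
Longitude square 4; −1 → 3.
The latitude characters are unchanged.

MG39xf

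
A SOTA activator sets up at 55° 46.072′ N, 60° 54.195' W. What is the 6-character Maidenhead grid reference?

FO95ns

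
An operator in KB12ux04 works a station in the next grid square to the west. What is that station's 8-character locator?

Longitude extended square 0; −1 → -1, wraps to 9, carry into subsquare.
Longitude subsquare u = 20; −1 → 19 = t.
The latitude characters are unchanged.

KB12tx94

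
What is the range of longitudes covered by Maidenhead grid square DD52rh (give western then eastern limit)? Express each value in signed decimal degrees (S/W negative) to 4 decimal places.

-108.5833, -108.5000

Field D=3, D=3: +3·20° lon, +3·10° lat → SW at lon -120°, lat -60°.
Square 5, 2: +5·2° lon, +2·1° lat → SW at lon -110°, lat -58°.
Subsquare r=17, h=7: +17·0.0833333° lon, +7·0.0416667° lat → SW at lon -108.583°, lat -57.7083°.
Cell spans 0.0833333° lon × 0.0416667° lat.
west -108.5833, east -108.5000.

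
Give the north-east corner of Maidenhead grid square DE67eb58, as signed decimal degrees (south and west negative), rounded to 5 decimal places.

-42.92083, -107.61667

Field D=3, E=4: +3·20° lon, +4·10° lat → SW at lon -120°, lat -50°.
Square 6, 7: +6·2° lon, +7·1° lat → SW at lon -108°, lat -43°.
Subsquare e=4, b=1: +4·0.0833333° lon, +1·0.0416667° lat → SW at lon -107.667°, lat -42.9583°.
Extended square 5, 8: +5·0.00833333° lon, +8·0.00416667° lat → SW at lon -107.625°, lat -42.925°.
Cell spans 0.00833333° lon × 0.00416667° lat. NE corner is SW corner plus one full cell.
latitude -42.92083, longitude -107.61667.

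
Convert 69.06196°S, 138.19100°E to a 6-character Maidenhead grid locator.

Add 180° to longitude and 90° to latitude: 318.1910, 20.9380.
Field (20°×10°, letters A–R): 318.1910/20 → 15 → P, 20.9380/10 → 2 → C; chars PC.
Square (2°×1°, digits 0–9): 18.1910/2 → 9, 0.9380/1 → 0; chars 90.
Subsquare (5′×2.5′, letters a–x): 0.1910/0.0833333 → 2 → c, 0.9380/0.0416667 → 22 → w; chars cw.

PC90cw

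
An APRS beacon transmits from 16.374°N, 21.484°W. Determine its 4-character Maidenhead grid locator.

HK96

Offset from 180°W / 90°S: lon 158.52°, lat 106.37°.
Field (20°×10°, letters A–R): 158.52/20 → 7 → H, 106.37/10 → 10 → K; chars HK.
Square (2°×1°, digits 0–9): 18.52/2 → 9, 6.37/1 → 6; chars 96.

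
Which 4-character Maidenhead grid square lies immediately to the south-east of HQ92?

IQ01

Longitude square 9; +1 → 10, wraps to 0, carry into field.
Longitude field H = 7; +1 → 8 = I.
Latitude square 2; −1 → 1.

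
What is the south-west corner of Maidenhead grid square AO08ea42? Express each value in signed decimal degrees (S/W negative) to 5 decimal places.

58.00833, -179.63333

Field A=0, O=14: +0·20° lon, +14·10° lat → SW at lon -180°, lat 50°.
Square 0, 8: +0·2° lon, +8·1° lat → SW at lon -180°, lat 58°.
Subsquare e=4, a=0: +4·0.0833333° lon, +0·0.0416667° lat → SW at lon -179.667°, lat 58°.
Extended square 4, 2: +4·0.00833333° lon, +2·0.00416667° lat → SW at lon -179.633°, lat 58.0083°.
latitude 58.00833, longitude -179.63333.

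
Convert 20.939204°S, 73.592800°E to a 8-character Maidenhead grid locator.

MG69tb14

Shift to the Maidenhead origin (180°W, 90°S): lon 253.59280, lat 69.06080.
Field (20°×10°, letters A–R): 253.59280/20 → 12 → M, 69.06080/10 → 6 → G; chars MG.
Square (2°×1°, digits 0–9): 13.59280/2 → 6, 9.06080/1 → 9; chars 69.
Subsquare (5′×2.5′, letters a–x): 1.59280/0.0833333 → 19 → t, 0.06080/0.0416667 → 1 → b; chars tb.
Extended square (30″×15″, digits 0–9): 0.00947/0.00833333 → 1, 0.01913/0.00416667 → 4; chars 14.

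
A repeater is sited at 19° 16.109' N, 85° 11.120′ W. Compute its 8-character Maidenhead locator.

Offset from 180°W / 90°S: lon 94.81467°, lat 109.26848°.
Field: lon ⌊94.81467/20⌋ = 4 → E; lat ⌊109.26848/10⌋ = 10 → K.
Square: lon ⌊14.81467/2⌋ = 7; lat ⌊9.26848/1⌋ = 9.
Subsquare: lon ⌊0.81467/0.0833333⌋ = 9 → j; lat ⌊0.26848/0.0416667⌋ = 6 → g.
Extended square: lon ⌊0.06467/0.00833333⌋ = 7; lat ⌊0.01848/0.00416667⌋ = 4.

EK79jg74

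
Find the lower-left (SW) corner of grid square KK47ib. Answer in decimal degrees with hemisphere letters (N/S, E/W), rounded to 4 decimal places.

17.0417° N, 28.6667° E

Field K=10, K=10: +10·20° lon, +10·10° lat → SW at lon 20°, lat 10°.
Square 4, 7: +4·2° lon, +7·1° lat → SW at lon 28°, lat 17°.
Subsquare i=8, b=1: +8·0.0833333° lon, +1·0.0416667° lat → SW at lon 28.6667°, lat 17.0417°.
latitude 17.0417° N, longitude 28.6667° E.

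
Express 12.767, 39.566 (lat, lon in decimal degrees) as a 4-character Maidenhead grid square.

KK92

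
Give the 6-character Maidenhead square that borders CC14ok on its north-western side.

CC14nl

Longitude subsquare o = 14; −1 → 13 = n.
Latitude subsquare k = 10; +1 → 11 = l.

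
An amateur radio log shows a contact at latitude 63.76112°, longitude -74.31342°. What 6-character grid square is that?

Add 180° to longitude and 90° to latitude: 105.6866, 153.7611.
Field (20°×10°, letters A–R): lon ⌊105.6866/20⌋ = 5 → F; lat ⌊153.7611/10⌋ = 15 → P.
Square (2°×1°, digits 0–9): lon ⌊5.6866/2⌋ = 2; lat ⌊3.7611/1⌋ = 3.
Subsquare (5′×2.5′, letters a–x): lon ⌊1.6866/0.0833333⌋ = 20 → u; lat ⌊0.7611/0.0416667⌋ = 18 → s.

FP23us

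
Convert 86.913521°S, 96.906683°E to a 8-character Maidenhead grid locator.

NA83kc80

Offset from 180°W / 90°S: lon 276.90668°, lat 3.08648°.
Field: lon ⌊276.90668/20⌋ = 13 → N; lat ⌊3.08648/10⌋ = 0 → A.
Square: lon ⌊16.90668/2⌋ = 8; lat ⌊3.08648/1⌋ = 3.
Subsquare: lon ⌊0.90668/0.0833333⌋ = 10 → k; lat ⌊0.08648/0.0416667⌋ = 2 → c.
Extended square: lon ⌊0.07335/0.00833333⌋ = 8; lat ⌊0.00315/0.00416667⌋ = 0.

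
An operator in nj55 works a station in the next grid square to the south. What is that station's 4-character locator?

Latitude square 5; −1 → 4.
The longitude characters are unchanged.

NJ54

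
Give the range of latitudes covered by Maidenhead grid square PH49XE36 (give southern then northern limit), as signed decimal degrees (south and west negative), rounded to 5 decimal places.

-10.80833, -10.80417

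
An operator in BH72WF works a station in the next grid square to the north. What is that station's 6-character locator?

BH72wg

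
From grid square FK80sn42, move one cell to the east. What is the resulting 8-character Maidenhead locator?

FK80sn52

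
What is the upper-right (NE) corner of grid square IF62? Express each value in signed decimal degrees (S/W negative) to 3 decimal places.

Field I=8, F=5: +8·20° lon, +5·10° lat → SW at lon -20°, lat -40°.
Square 6, 2: +6·2° lon, +2·1° lat → SW at lon -8°, lat -38°.
Cell spans 2° lon × 1° lat. NE corner is SW corner plus one full cell.
latitude -37.000, longitude -6.000.

-37.000, -6.000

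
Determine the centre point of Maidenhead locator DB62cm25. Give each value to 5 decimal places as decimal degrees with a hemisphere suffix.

Field D=3, B=1: +3·20° lon, +1·10° lat → SW at lon -120°, lat -80°.
Square 6, 2: +6·2° lon, +2·1° lat → SW at lon -108°, lat -78°.
Subsquare c=2, m=12: +2·0.0833333° lon, +12·0.0416667° lat → SW at lon -107.833°, lat -77.5°.
Extended square 2, 5: +2·0.00833333° lon, +5·0.00416667° lat → SW at lon -107.817°, lat -77.4792°.
Cell spans 0.00833333° lon × 0.00416667° lat. Centre is SW corner plus half of each.
latitude 77.47708° S, longitude 107.81250° W.

77.47708° S, 107.81250° W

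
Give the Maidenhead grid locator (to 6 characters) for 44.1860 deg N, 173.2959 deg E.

RN64pe

Add 180° to longitude and 90° to latitude: 353.2959, 134.1860.
Field: 353.2959/20 → 17 → R, 134.1860/10 → 13 → N; chars RN.
Square: 13.2959/2 → 6, 4.1860/1 → 4; chars 64.
Subsquare: 1.2959/0.0833333 → 15 → p, 0.1860/0.0416667 → 4 → e; chars pe.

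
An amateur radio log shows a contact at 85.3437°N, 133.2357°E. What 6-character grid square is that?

Add 180° to longitude and 90° to latitude: 313.2357, 175.3437.
Field: lon ⌊313.2357/20⌋ = 15 → P; lat ⌊175.3437/10⌋ = 17 → R.
Square: lon ⌊13.2357/2⌋ = 6; lat ⌊5.3437/1⌋ = 5.
Subsquare: lon ⌊1.2357/0.0833333⌋ = 14 → o; lat ⌊0.3437/0.0416667⌋ = 8 → i.

PR65oi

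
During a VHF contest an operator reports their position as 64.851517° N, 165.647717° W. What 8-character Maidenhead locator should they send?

AP74eu24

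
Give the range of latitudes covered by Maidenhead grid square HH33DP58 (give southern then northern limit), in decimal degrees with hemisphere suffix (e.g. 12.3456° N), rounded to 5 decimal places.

16.34167° S, 16.33750° S

Field H=7, H=7: +7·20° lon, +7·10° lat → SW at lon -40°, lat -20°.
Square 3, 3: +3·2° lon, +3·1° lat → SW at lon -34°, lat -17°.
Subsquare d=3, p=15: +3·0.0833333° lon, +15·0.0416667° lat → SW at lon -33.75°, lat -16.375°.
Extended square 5, 8: +5·0.00833333° lon, +8·0.00416667° lat → SW at lon -33.7083°, lat -16.3417°.
Cell spans 0.00833333° lon × 0.00416667° lat.
south 16.34167° S, north 16.33750° S.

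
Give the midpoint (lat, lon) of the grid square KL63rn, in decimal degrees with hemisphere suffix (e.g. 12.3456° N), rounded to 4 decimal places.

23.5625° N, 33.4583° E

Field K=10, L=11: +10·20° lon, +11·10° lat → SW at lon 20°, lat 20°.
Square 6, 3: +6·2° lon, +3·1° lat → SW at lon 32°, lat 23°.
Subsquare r=17, n=13: +17·0.0833333° lon, +13·0.0416667° lat → SW at lon 33.4167°, lat 23.5417°.
Cell spans 0.0833333° lon × 0.0416667° lat. Centre is SW corner plus half of each.
latitude 23.5625° N, longitude 33.4583° E.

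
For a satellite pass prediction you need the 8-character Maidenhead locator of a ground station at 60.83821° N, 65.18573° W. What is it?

Add 180° to longitude and 90° to latitude: 114.81427, 150.83821.
Field: 114.81427/20 → 5 → F, 150.83821/10 → 15 → P; chars FP.
Square: 14.81427/2 → 7, 0.83821/1 → 0; chars 70.
Subsquare: 0.81427/0.0833333 → 9 → j, 0.83821/0.0416667 → 20 → u; chars ju.
Extended square: 0.06427/0.00833333 → 7, 0.00488/0.00416667 → 1; chars 71.

FP70ju71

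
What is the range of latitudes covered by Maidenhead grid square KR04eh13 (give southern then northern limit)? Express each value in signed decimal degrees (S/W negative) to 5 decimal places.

Field K=10, R=17: +10·20° lon, +17·10° lat → SW at lon 20°, lat 80°.
Square 0, 4: +0·2° lon, +4·1° lat → SW at lon 20°, lat 84°.
Subsquare e=4, h=7: +4·0.0833333° lon, +7·0.0416667° lat → SW at lon 20.3333°, lat 84.2917°.
Extended square 1, 3: +1·0.00833333° lon, +3·0.00416667° lat → SW at lon 20.3417°, lat 84.3042°.
Cell spans 0.00833333° lon × 0.00416667° lat.
south 84.30417, north 84.30833.

84.30417, 84.30833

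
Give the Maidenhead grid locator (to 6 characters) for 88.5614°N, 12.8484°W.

IR38nn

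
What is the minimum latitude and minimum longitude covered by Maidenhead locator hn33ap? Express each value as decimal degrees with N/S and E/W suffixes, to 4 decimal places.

Field H=7, N=13: +7·20° lon, +13·10° lat → SW at lon -40°, lat 40°.
Square 3, 3: +3·2° lon, +3·1° lat → SW at lon -34°, lat 43°.
Subsquare a=0, p=15: +0·0.0833333° lon, +15·0.0416667° lat → SW at lon -34°, lat 43.625°.
latitude 43.6250° N, longitude 34.0000° W.

43.6250° N, 34.0000° W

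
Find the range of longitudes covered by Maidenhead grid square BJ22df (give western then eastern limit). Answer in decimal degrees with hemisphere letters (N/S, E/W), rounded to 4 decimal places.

Field B=1, J=9: +1·20° lon, +9·10° lat → SW at lon -160°, lat 0°.
Square 2, 2: +2·2° lon, +2·1° lat → SW at lon -156°, lat 2°.
Subsquare d=3, f=5: +3·0.0833333° lon, +5·0.0416667° lat → SW at lon -155.75°, lat 2.20833°.
Cell spans 0.0833333° lon × 0.0416667° lat.
west 155.7500° W, east 155.6667° W.

155.7500° W, 155.6667° W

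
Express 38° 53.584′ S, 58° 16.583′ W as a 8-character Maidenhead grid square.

Offset from 180°W / 90°S: lon 121.72362°, lat 51.10693°.
Field: 121.72362/20 → 6 → G, 51.10693/10 → 5 → F; chars GF.
Square: 1.72362/2 → 0, 1.10693/1 → 1; chars 01.
Subsquare: 1.72362/0.0833333 → 20 → u, 0.10693/0.0416667 → 2 → c; chars uc.
Extended square: 0.05695/0.00833333 → 6, 0.02360/0.00416667 → 5; chars 65.

GF01uc65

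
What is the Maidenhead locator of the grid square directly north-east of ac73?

Longitude square 7; +1 → 8.
Latitude square 3; +1 → 4.

AC84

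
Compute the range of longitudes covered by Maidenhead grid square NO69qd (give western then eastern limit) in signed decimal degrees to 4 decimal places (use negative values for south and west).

Field N=13, O=14: +13·20° lon, +14·10° lat → SW at lon 80°, lat 50°.
Square 6, 9: +6·2° lon, +9·1° lat → SW at lon 92°, lat 59°.
Subsquare q=16, d=3: +16·0.0833333° lon, +3·0.0416667° lat → SW at lon 93.3333°, lat 59.125°.
Cell spans 0.0833333° lon × 0.0416667° lat.
west 93.3333, east 93.4167.

93.3333, 93.4167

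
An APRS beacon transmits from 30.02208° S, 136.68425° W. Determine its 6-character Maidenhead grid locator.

Offset from 180°W / 90°S: lon 43.3158°, lat 59.9779°.
Field: 43.3158/20 → 2 → C, 59.9779/10 → 5 → F; chars CF.
Square: 3.3158/2 → 1, 9.9779/1 → 9; chars 19.
Subsquare: 1.3158/0.0833333 → 15 → p, 0.9779/0.0416667 → 23 → x; chars px.

CF19px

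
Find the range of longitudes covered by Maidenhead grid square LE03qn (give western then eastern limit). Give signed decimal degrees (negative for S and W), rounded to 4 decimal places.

Field L=11, E=4: +11·20° lon, +4·10° lat → SW at lon 40°, lat -50°.
Square 0, 3: +0·2° lon, +3·1° lat → SW at lon 40°, lat -47°.
Subsquare q=16, n=13: +16·0.0833333° lon, +13·0.0416667° lat → SW at lon 41.3333°, lat -46.4583°.
Cell spans 0.0833333° lon × 0.0416667° lat.
west 41.3333, east 41.4167.

41.3333, 41.4167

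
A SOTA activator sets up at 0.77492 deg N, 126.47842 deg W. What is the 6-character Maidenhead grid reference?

CJ60ss

Shift to the Maidenhead origin (180°W, 90°S): lon 53.5216, lat 90.7749.
Field (20°×10°, letters A–R): 53.5216/20 → 2 → C, 90.7749/10 → 9 → J; chars CJ.
Square (2°×1°, digits 0–9): 13.5216/2 → 6, 0.7749/1 → 0; chars 60.
Subsquare (5′×2.5′, letters a–x): 1.5216/0.0833333 → 18 → s, 0.7749/0.0416667 → 18 → s; chars ss.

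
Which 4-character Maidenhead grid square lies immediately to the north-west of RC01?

QC92

Longitude square 0; −1 → -1, wraps to 9, carry into field.
Longitude field R = 17; −1 → 16 = Q.
Latitude square 1; +1 → 2.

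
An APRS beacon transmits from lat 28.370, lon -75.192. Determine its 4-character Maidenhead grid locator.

FL28

Add 180° to longitude and 90° to latitude: 104.81, 118.37.
Field: 104.81/20 → 5 → F, 118.37/10 → 11 → L; chars FL.
Square: 4.81/2 → 2, 8.37/1 → 8; chars 28.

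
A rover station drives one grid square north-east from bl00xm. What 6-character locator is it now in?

Longitude subsquare x = 23; +1 → 24, wraps to 0 = a, carry into square.
Longitude square 0; +1 → 1.
Latitude subsquare m = 12; +1 → 13 = n.

BL10an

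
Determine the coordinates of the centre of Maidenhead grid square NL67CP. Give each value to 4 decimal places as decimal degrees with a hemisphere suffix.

27.6458° N, 92.2083° E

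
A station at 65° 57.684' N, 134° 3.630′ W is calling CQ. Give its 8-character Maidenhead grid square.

Shift to the Maidenhead origin (180°W, 90°S): lon 45.93950, lat 155.96140.
Field (20°×10°, letters A–R): lon ⌊45.93950/20⌋ = 2 → C; lat ⌊155.96140/10⌋ = 15 → P.
Square (2°×1°, digits 0–9): lon ⌊5.93950/2⌋ = 2; lat ⌊5.96140/1⌋ = 5.
Subsquare (5′×2.5′, letters a–x): lon ⌊1.93950/0.0833333⌋ = 23 → x; lat ⌊0.96140/0.0416667⌋ = 23 → x.
Extended square (30″×15″, digits 0–9): lon ⌊0.02283/0.00833333⌋ = 2; lat ⌊0.00307/0.00416667⌋ = 0.

CP25xx20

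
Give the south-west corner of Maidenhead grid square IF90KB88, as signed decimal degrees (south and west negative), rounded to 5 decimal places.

-39.92500, -1.10000

Field I=8, F=5: +8·20° lon, +5·10° lat → SW at lon -20°, lat -40°.
Square 9, 0: +9·2° lon, +0·1° lat → SW at lon -2°, lat -40°.
Subsquare k=10, b=1: +10·0.0833333° lon, +1·0.0416667° lat → SW at lon -1.16667°, lat -39.9583°.
Extended square 8, 8: +8·0.00833333° lon, +8·0.00416667° lat → SW at lon -1.1°, lat -39.925°.
latitude -39.92500, longitude -1.10000.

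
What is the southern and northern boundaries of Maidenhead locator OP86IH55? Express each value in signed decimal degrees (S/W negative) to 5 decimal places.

66.31250, 66.31667

Field O=14, P=15: +14·20° lon, +15·10° lat → SW at lon 100°, lat 60°.
Square 8, 6: +8·2° lon, +6·1° lat → SW at lon 116°, lat 66°.
Subsquare i=8, h=7: +8·0.0833333° lon, +7·0.0416667° lat → SW at lon 116.667°, lat 66.2917°.
Extended square 5, 5: +5·0.00833333° lon, +5·0.00416667° lat → SW at lon 116.708°, lat 66.3125°.
Cell spans 0.00833333° lon × 0.00416667° lat.
south 66.31250, north 66.31667.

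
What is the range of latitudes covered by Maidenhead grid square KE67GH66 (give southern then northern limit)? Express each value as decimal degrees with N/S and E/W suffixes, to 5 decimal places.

Field K=10, E=4: +10·20° lon, +4·10° lat → SW at lon 20°, lat -50°.
Square 6, 7: +6·2° lon, +7·1° lat → SW at lon 32°, lat -43°.
Subsquare g=6, h=7: +6·0.0833333° lon, +7·0.0416667° lat → SW at lon 32.5°, lat -42.7083°.
Extended square 6, 6: +6·0.00833333° lon, +6·0.00416667° lat → SW at lon 32.55°, lat -42.6833°.
Cell spans 0.00833333° lon × 0.00416667° lat.
south 42.68333° S, north 42.67917° S.

42.68333° S, 42.67917° S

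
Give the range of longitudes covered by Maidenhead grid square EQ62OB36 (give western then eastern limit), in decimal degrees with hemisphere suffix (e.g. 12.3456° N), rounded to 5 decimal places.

86.80833° W, 86.80000° W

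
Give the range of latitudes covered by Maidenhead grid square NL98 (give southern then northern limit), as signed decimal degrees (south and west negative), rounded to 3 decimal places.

28.000, 29.000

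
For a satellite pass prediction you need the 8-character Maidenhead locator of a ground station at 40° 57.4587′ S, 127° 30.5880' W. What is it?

CE69fb80

Add 180° to longitude and 90° to latitude: 52.49020, 49.04236.
Field: 52.49020/20 → 2 → C, 49.04236/10 → 4 → E; chars CE.
Square: 12.49020/2 → 6, 9.04236/1 → 9; chars 69.
Subsquare: 0.49020/0.0833333 → 5 → f, 0.04236/0.0416667 → 1 → b; chars fb.
Extended square: 0.07353/0.00833333 → 8, 0.00069/0.00416667 → 0; chars 80.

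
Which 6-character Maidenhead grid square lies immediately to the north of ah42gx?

AH43ga

Latitude subsquare x = 23; +1 → 24, wraps to 0 = a, carry into square.
Latitude square 2; +1 → 3.
The longitude characters are unchanged.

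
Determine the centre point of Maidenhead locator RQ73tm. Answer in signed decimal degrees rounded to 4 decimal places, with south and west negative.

73.5208, 175.6250

Field R=17, Q=16: +17·20° lon, +16·10° lat → SW at lon 160°, lat 70°.
Square 7, 3: +7·2° lon, +3·1° lat → SW at lon 174°, lat 73°.
Subsquare t=19, m=12: +19·0.0833333° lon, +12·0.0416667° lat → SW at lon 175.583°, lat 73.5°.
Cell spans 0.0833333° lon × 0.0416667° lat. Centre is SW corner plus half of each.
latitude 73.5208, longitude 175.6250.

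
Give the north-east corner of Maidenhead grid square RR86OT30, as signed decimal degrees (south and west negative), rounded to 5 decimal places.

86.79583, 177.20000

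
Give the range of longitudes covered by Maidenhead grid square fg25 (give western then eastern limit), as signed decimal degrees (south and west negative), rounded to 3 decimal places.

-76.000, -74.000

Field F=5, G=6: +5·20° lon, +6·10° lat → SW at lon -80°, lat -30°.
Square 2, 5: +2·2° lon, +5·1° lat → SW at lon -76°, lat -25°.
Cell spans 2° lon × 1° lat.
west -76.000, east -74.000.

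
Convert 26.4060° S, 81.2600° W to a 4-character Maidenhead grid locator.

EG93

Shift to the Maidenhead origin (180°W, 90°S): lon 98.74, lat 63.59.
Field: lon ⌊98.74/20⌋ = 4 → E; lat ⌊63.59/10⌋ = 6 → G.
Square: lon ⌊18.74/2⌋ = 9; lat ⌊3.59/1⌋ = 3.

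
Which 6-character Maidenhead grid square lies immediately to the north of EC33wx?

EC34wa

Latitude subsquare x = 23; +1 → 24, wraps to 0 = a, carry into square.
Latitude square 3; +1 → 4.
The longitude characters are unchanged.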